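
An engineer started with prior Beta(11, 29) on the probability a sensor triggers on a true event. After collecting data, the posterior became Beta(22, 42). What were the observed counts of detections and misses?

11 detections and 13 misses

A Beta(a, b) prior with s successes and f failures in binomial data gives a Beta(a+s, b+f) posterior.
So s = 22 − 11 = 11 and f = 42 − 29 = 13.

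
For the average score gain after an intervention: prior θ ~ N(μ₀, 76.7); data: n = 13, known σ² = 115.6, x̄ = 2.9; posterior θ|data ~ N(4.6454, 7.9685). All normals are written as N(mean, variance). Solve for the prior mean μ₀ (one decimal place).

μ₀ = 19.7

With known observation variance, the Normal–Normal posterior has precision τ_n = τ₀ + n/σ² and mean μ_n = (τ₀μ₀ + (n/σ²)x̄)/τ_n.
Here τ₀ = 1/76.7 = 0.013038 and τ_data = 13/115.6 = 0.112457, so τ_n = 0.125495.
Rearranging for μ₀: μ₀ = (μ_n·τ_n − τ_data·x̄)/τ₀ = (4.6454·0.125495 − 0.112457·2.9) / 0.013038 = 0.256849/0.013038 ≈ 19.7.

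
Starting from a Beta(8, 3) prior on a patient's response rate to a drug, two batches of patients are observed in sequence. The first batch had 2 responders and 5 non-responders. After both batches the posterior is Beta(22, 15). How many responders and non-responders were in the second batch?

Sequential conjugate updates are equivalent to a single update on the pooled data, so total successes = posterior α − prior α and total failures = posterior β − prior β.
Total across both batches: 22−8=14 responders, 15−3=12 non-responders.
Subtract the first batch: 14−2=12 responders and 12−5=7 non-responders.

12 responders and 7 non-responders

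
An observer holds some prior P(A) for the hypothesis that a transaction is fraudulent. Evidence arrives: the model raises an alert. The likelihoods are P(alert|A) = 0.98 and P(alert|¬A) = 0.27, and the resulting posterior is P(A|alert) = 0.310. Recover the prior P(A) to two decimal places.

In odds form, posterior odds = prior odds × likelihood ratio, so prior odds = posterior odds ÷ LR.
Posterior odds = 0.310/(1−0.310) = 0.4493. LR = 0.98/0.27 = 3.6296.
Prior odds = 0.4493/3.6296 = 0.1238, so P(A) = 0.1238/(1+0.1238) ≈ 0.11.

P(A) = 0.11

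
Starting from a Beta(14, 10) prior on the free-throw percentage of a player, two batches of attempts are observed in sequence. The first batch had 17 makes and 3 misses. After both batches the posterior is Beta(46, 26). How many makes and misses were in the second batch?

Sequential conjugate updates are equivalent to a single update on the pooled data, so total successes = posterior α − prior α and total failures = posterior β − prior β.
Total across both batches: 46−14=32 makes, 26−10=16 misses.
Subtract the first batch: 32−17=15 makes and 16−3=13 misses.

15 makes and 13 misses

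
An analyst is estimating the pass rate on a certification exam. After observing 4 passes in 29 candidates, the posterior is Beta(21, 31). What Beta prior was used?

Under Beta–binomial conjugacy the posterior parameters are (α+s, β+f).
So α = 21 − 4 = 17 and β = 31 − 25 = 6.

Beta(17, 6)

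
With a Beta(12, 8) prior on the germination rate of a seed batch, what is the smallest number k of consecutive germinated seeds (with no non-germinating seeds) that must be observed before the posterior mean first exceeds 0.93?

After k germinated seeds and 0 non-germinating seeds the posterior is Beta(12+k, 8), with mean (12+k)/(12+8+k).
Set (12+k)/(20+k) > 0.93 and solve: k > (0.93·20 − 12)/(1 − 0.93) = 94.286.
The smallest integer exceeding 94.286 is 95, and checking k=95: (107)/(115) = 0.9304 > 0.93.

k = 95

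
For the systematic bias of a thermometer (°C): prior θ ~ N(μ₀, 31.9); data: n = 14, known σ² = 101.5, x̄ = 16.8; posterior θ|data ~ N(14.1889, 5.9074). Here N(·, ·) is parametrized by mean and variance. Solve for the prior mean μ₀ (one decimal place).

With known observation variance, the Normal–Normal posterior has precision τ_n = τ₀ + n/σ² and mean μ_n = (τ₀μ₀ + (n/σ²)x̄)/τ_n.
Here τ₀ = 1/31.9 = 0.031348 and τ_data = 14/101.5 = 0.137931, so τ_n = 0.169279.
Rearranging for μ₀: μ₀ = (μ_n·τ_n − τ_data·x̄)/τ₀ = (14.1889·0.169279 − 0.137931·16.8) / 0.031348 = 0.084642/0.031348 ≈ 2.7.

μ₀ = 2.7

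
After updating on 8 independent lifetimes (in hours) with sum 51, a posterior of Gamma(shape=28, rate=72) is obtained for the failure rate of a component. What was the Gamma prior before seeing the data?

Gamma(shape=20, rate=21)

For an exponential likelihood with a Gamma(α, β) prior on the rate, n observations with total T give posterior Gamma(α+n, β+T).
So α = 28 − 8 = 20 and β = 72 − 51 = 21.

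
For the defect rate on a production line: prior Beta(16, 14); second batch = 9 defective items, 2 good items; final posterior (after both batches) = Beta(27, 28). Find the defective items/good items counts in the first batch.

2 defective items and 12 good items

Sequential conjugate updates are equivalent to a single update on the pooled data, so total successes = posterior α − prior α and total failures = posterior β − prior β.
Total across both batches: 27−16=11 defective items, 28−14=14 good items.
Subtract the second batch: 11−9=2 defective items and 14−2=12 good items.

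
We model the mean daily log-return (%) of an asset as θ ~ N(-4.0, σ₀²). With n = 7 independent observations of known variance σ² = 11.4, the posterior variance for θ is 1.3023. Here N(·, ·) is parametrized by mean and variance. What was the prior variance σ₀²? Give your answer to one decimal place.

σ₀² = 6.5

Posterior precision equals prior precision plus data precision: 1/σ_n² = 1/σ₀² + n/σ².
So 1/σ₀² = 1/1.3023 − 7/11.4 = 0.767872 − 0.614035 = 0.153837.
Hence σ₀² = 1/0.153837 ≈ 6.5.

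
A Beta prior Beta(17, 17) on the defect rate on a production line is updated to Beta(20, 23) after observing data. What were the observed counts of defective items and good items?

3 defective items and 6 good items

A Beta(a, b) prior with s successes and f failures in binomial data gives a Beta(a+s, b+f) posterior.
So s = 20 − 17 = 3 and f = 23 − 17 = 6.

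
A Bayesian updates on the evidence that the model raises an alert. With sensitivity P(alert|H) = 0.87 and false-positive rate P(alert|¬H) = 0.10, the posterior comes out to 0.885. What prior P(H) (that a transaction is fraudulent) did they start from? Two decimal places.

P(H) = 0.47

In odds form, posterior odds = prior odds × likelihood ratio, so prior odds = posterior odds ÷ LR.
Posterior odds = 0.885/(1−0.885) = 7.6957. LR = 0.87/0.10 = 8.7000.
Prior odds = 7.6957/8.7000 = 0.8846, so P(H) = 0.8846/(1+0.8846) ≈ 0.47.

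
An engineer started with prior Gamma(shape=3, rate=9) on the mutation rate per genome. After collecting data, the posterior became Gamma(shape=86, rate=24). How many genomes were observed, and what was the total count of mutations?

n = 15 genomes with total 83 mutations

Gamma–Poisson conjugacy: posterior shape = α + Σxᵢ, posterior rate = β + n.
Matching: Σxᵢ = 86 − 3 = 83 and n = 24 − 9 = 15.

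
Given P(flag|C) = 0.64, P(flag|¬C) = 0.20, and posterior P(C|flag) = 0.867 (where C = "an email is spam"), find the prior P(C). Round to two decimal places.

In odds form, posterior odds = prior odds × likelihood ratio, so prior odds = posterior odds ÷ LR.
Posterior odds = 0.867/(1−0.867) = 6.5188. LR = 0.64/0.20 = 3.2000.
Prior odds = 6.5188/3.2000 = 2.0371, so P(C) = 2.0371/(1+2.0371) ≈ 0.67.

P(C) = 0.67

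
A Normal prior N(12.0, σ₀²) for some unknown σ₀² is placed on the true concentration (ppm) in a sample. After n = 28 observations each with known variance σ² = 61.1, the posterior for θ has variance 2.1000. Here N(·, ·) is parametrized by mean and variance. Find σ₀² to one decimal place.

σ₀² = 55.8

For the Normal–Normal model with known σ², precisions add: τ_n = τ₀ + n/σ².
So 1/σ₀² = 1/2.1000 − 28/61.1 = 0.476190 − 0.458265 = 0.017925.
Hence σ₀² = 1/0.017925 ≈ 55.8.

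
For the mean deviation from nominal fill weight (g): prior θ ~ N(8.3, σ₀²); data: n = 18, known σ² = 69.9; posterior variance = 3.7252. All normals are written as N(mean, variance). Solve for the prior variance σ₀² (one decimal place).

σ₀² = 91.5

For the Normal–Normal model with known σ², precisions add: τ_n = τ₀ + n/σ².
So 1/σ₀² = 1/3.7252 − 18/69.9 = 0.268442 − 0.257511 = 0.010931.
Hence σ₀² = 1/0.010931 ≈ 91.5.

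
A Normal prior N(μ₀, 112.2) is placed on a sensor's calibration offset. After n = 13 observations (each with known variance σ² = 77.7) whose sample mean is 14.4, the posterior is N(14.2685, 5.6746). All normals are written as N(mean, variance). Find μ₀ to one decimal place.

μ₀ = 11.8

With known observation variance, the Normal–Normal posterior has precision τ_n = τ₀ + n/σ² and mean μ_n = (τ₀μ₀ + (n/σ²)x̄)/τ_n.
Here τ₀ = 1/112.2 = 0.008913 and τ_data = 13/77.7 = 0.167310, so τ_n = 0.176223.
Rearranging for μ₀: μ₀ = (μ_n·τ_n − τ_data·x̄)/τ₀ = (14.2685·0.176223 − 0.167310·14.4) / 0.008913 = 0.105174/0.008913 ≈ 11.8.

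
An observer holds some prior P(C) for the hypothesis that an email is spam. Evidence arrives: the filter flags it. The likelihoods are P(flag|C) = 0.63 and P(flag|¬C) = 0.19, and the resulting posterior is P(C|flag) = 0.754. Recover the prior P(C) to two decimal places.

P(C) = 0.48

Bayes' rule in odds form gives O(C|E) = O(C)·[P(E|C)/P(E|¬C)], hence O(C) = O(C|E)/LR.
Posterior odds = 0.754/(1−0.754) = 3.0650. LR = 0.63/0.19 = 3.3158.
Prior odds = 3.0650/3.3158 = 0.9244, so P(C) = 0.9244/(1+0.9244) ≈ 0.48.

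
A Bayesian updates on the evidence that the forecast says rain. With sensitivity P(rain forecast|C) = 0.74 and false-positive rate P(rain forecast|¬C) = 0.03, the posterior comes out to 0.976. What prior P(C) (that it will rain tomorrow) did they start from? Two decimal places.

Bayes' rule in odds form gives O(C|E) = O(C)·[P(E|C)/P(E|¬C)], hence O(C) = O(C|E)/LR.
Posterior odds = 0.976/(1−0.976) = 40.6667. LR = 0.74/0.03 = 24.6667.
Prior odds = 40.6667/24.6667 = 1.6486, so P(C) = 1.6486/(1+1.6486) ≈ 0.62.

P(C) = 0.62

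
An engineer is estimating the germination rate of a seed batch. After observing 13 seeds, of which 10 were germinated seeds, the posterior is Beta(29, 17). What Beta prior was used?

Beta(19, 14)

A Beta(a, b) prior with s successes and f failures in binomial data gives a Beta(a+s, b+f) posterior.
So a = 29 − 10 = 19 and b = 17 − 3 = 14.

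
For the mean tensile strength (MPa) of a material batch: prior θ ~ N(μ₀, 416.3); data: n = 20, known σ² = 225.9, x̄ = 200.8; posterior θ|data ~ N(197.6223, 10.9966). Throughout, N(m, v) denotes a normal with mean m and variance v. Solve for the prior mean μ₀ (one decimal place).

The posterior mean is a precision-weighted average: μ_n = (τ₀μ₀ + τ_data·x̄)/(τ₀+τ_data), with τ₀=1/σ₀² and τ_data=n/σ².
Here τ₀ = 1/416.3 = 0.002402 and τ_data = 20/225.9 = 0.088535, so τ_n = 0.090937.
Rearranging for μ₀: μ₀ = (μ_n·τ_n − τ_data·x̄)/τ₀ = (197.6223·0.090937 − 0.088535·200.8) / 0.002402 = 0.193351/0.002402 ≈ 80.5.

μ₀ = 80.5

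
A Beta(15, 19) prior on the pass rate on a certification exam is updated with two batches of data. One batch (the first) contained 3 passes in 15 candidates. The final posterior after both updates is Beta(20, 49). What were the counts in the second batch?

2 passes and 18 failures

Sequential conjugate updates are equivalent to a single update on the pooled data, so total successes = posterior α − prior α and total failures = posterior β − prior β.
Total across both batches: 20−15=5 passes, 49−19=30 failures.
Subtract the first batch: 5−3=2 passes and 30−12=18 failures.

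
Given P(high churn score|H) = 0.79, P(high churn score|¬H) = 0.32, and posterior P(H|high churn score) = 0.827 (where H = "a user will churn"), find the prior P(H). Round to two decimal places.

P(H) = 0.66

In odds form, posterior odds = prior odds × likelihood ratio, so prior odds = posterior odds ÷ LR.
Posterior odds = 0.827/(1−0.827) = 4.7803. LR = 0.79/0.32 = 2.4688.
Prior odds = 4.7803/2.4688 = 1.9363, so P(H) = 1.9363/(1+1.9363) ≈ 0.66.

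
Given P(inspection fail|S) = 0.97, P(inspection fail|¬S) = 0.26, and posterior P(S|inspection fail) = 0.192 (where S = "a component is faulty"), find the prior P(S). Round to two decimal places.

In odds form, posterior odds = prior odds × likelihood ratio, so prior odds = posterior odds ÷ LR.
Posterior odds = 0.192/(1−0.192) = 0.2376. LR = 0.97/0.26 = 3.7308.
Prior odds = 0.2376/3.7308 = 0.0637, so P(S) = 0.0637/(1+0.0637) ≈ 0.06.

P(S) = 0.06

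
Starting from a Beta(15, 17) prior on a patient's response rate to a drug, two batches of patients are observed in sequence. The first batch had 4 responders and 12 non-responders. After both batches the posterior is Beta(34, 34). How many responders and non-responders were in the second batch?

Because Beta–binomial updating is additive in the counts, the combined data contributed (α_post−α_prior, β_post−β_prior) successes and failures.
Total across both batches: 34−15=19 responders, 34−17=17 non-responders.
Subtract the first batch: 19−4=15 responders and 17−12=5 non-responders.

15 responders and 5 non-responders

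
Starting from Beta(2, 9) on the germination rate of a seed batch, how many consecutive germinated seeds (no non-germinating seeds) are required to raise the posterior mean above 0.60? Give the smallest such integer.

After k germinated seeds and 0 non-germinating seeds the posterior is Beta(2+k, 9), with mean (2+k)/(2+9+k).
Set (2+k)/(11+k) > 0.60 and solve: k > (0.60·11 − 2)/(1 − 0.60) = 11.500.
The smallest integer exceeding 11.500 is 12.

k = 12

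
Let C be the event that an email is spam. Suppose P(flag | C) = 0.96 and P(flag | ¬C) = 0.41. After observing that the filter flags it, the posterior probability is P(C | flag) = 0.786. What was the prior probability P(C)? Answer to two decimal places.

P(C) = 0.61

In odds form, posterior odds = prior odds × likelihood ratio, so prior odds = posterior odds ÷ LR.
Posterior odds = 0.786/(1−0.786) = 3.6729. LR = 0.96/0.41 = 2.3415.
Prior odds = 3.6729/2.3415 = 1.5686, so P(C) = 1.5686/(1+1.5686) ≈ 0.61.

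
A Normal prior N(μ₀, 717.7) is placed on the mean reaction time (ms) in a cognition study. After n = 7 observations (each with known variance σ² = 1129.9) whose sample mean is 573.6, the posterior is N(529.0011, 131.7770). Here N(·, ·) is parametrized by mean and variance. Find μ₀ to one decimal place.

μ₀ = 330.7

With known observation variance, the Normal–Normal posterior has precision τ_n = τ₀ + n/σ² and mean μ_n = (τ₀μ₀ + (n/σ²)x̄)/τ_n.
Here τ₀ = 1/717.7 = 0.001393 and τ_data = 7/1129.9 = 0.006195, so τ_n = 0.007588.
Rearranging for μ₀: μ₀ = (μ_n·τ_n − τ_data·x̄)/τ₀ = (529.0011·0.007588 − 0.006195·573.6) / 0.001393 = 0.460608/0.001393 ≈ 330.7.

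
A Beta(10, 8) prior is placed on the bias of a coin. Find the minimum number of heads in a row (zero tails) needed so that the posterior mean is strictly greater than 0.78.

After k heads and 0 tails the posterior is Beta(10+k, 8), with mean (10+k)/(10+8+k).
Set (10+k)/(18+k) > 0.78 and solve: k > (0.78·18 − 10)/(1 − 0.78) = 18.364.
The smallest integer exceeding 18.364 is 19, and checking k=19: (29)/(37) = 0.7838 > 0.78.

k = 19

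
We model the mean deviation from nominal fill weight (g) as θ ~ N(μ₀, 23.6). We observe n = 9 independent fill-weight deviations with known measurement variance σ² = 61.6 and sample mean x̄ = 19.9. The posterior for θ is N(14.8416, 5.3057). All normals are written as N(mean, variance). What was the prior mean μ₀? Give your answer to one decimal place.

With known observation variance, the Normal–Normal posterior has precision τ_n = τ₀ + n/σ² and mean μ_n = (τ₀μ₀ + (n/σ²)x̄)/τ_n.
Here τ₀ = 1/23.6 = 0.042373 and τ_data = 9/61.6 = 0.146104, so τ_n = 0.188477.
Rearranging for μ₀: μ₀ = (μ_n·τ_n − τ_data·x̄)/τ₀ = (14.8416·0.188477 − 0.146104·19.9) / 0.042373 = -0.110169/0.042373 ≈ -2.6.

μ₀ = -2.6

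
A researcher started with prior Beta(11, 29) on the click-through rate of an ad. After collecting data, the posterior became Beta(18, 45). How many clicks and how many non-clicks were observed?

Under Beta–binomial conjugacy the posterior parameters are (α+s, β+f).
Match parameters: s=18−11=7, f=45−29=16.

7 clicks and 16 non-clicks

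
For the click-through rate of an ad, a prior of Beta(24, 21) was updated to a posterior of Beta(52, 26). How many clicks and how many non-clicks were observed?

A Beta(α, β) prior with s successes and f failures in binomial data gives a Beta(α+s, β+f) posterior.
Match parameters: s=52−24=28, f=26−21=5.

28 clicks and 5 non-clicks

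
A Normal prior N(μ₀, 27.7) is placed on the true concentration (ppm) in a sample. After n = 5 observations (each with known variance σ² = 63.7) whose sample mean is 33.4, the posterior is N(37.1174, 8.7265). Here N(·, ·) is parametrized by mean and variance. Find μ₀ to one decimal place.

The posterior mean is a precision-weighted average: μ_n = (τ₀μ₀ + τ_data·x̄)/(τ₀+τ_data), with τ₀=1/σ₀² and τ_data=n/σ².
Here τ₀ = 1/27.7 = 0.036101 and τ_data = 5/63.7 = 0.078493, so τ_n = 0.114594.
Rearranging for μ₀: μ₀ = (μ_n·τ_n − τ_data·x̄)/τ₀ = (37.1174·0.114594 − 0.078493·33.4) / 0.036101 = 1.631765/0.036101 ≈ 45.2.

μ₀ = 45.2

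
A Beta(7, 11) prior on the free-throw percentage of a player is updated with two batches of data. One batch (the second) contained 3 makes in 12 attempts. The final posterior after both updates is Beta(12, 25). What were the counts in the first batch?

Sequential conjugate updates are equivalent to a single update on the pooled data, so total successes = posterior α − prior α and total failures = posterior β − prior β.
Total across both batches: 12−7=5 makes, 25−11=14 misses.
Subtract the second batch: 5−3=2 makes and 14−9=5 misses.

2 makes and 5 misses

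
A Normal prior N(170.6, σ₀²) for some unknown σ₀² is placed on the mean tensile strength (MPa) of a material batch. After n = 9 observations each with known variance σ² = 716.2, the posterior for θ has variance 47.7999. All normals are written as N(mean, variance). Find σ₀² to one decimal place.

Posterior precision equals prior precision plus data precision: 1/σ_n² = 1/σ₀² + n/σ².
So 1/σ₀² = 1/47.7999 − 9/716.2 = 0.020921 − 0.012566 = 0.008355.
Hence σ₀² = 1/0.008355 ≈ 119.7.

σ₀² = 119.7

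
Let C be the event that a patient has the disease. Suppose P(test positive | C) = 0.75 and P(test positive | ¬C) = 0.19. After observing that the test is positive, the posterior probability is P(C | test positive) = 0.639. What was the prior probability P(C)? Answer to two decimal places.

In odds form, posterior odds = prior odds × likelihood ratio, so prior odds = posterior odds ÷ LR.
Posterior odds = 0.639/(1−0.639) = 1.7701. LR = 0.75/0.19 = 3.9474.
Prior odds = 1.7701/3.9474 = 0.4484, so P(C) = 0.4484/(1+0.4484) ≈ 0.31.

P(C) = 0.31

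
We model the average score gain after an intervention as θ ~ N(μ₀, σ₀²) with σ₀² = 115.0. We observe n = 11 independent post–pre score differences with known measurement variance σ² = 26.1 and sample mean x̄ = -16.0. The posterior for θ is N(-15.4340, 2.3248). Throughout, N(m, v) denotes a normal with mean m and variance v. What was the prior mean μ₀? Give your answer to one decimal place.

μ₀ = 12.0

With known observation variance, the Normal–Normal posterior has precision τ_n = τ₀ + n/σ² and mean μ_n = (τ₀μ₀ + (n/σ²)x̄)/τ_n.
Here τ₀ = 1/115.0 = 0.008696 and τ_data = 11/26.1 = 0.421456, so τ_n = 0.430152.
Rearranging for μ₀: μ₀ = (μ_n·τ_n − τ_data·x̄)/τ₀ = (-15.4340·0.430152 − 0.421456·-16.0) / 0.008696 = 0.104330/0.008696 ≈ 12.0.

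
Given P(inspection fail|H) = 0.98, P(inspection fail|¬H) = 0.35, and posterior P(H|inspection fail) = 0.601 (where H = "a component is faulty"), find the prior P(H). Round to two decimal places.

Bayes' rule in odds form gives O(H|E) = O(H)·[P(E|H)/P(E|¬H)], hence O(H) = O(H|E)/LR.
Posterior odds = 0.601/(1−0.601) = 1.5063. LR = 0.98/0.35 = 2.8000.
Prior odds = 1.5063/2.8000 = 0.5380, so P(H) = 0.5380/(1+0.5380) ≈ 0.35.

P(H) = 0.35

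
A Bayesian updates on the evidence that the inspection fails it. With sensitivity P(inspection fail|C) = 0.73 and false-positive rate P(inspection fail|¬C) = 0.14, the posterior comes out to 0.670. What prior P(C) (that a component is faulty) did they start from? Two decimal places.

P(C) = 0.28

Bayes' rule in odds form gives O(C|E) = O(C)·[P(E|C)/P(E|¬C)], hence O(C) = O(C|E)/LR.
Posterior odds = 0.670/(1−0.670) = 2.0303. LR = 0.73/0.14 = 5.2143.
Prior odds = 2.0303/5.2143 = 0.3894, so P(C) = 0.3894/(1+0.3894) ≈ 0.28.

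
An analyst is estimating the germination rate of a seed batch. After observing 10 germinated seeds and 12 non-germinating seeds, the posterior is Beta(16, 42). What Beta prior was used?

Beta(6, 30)

A Beta(α, β) prior with s successes and f failures in binomial data gives a Beta(α+s, β+f) posterior.
So α = 16 − 10 = 6 and β = 42 − 12 = 30.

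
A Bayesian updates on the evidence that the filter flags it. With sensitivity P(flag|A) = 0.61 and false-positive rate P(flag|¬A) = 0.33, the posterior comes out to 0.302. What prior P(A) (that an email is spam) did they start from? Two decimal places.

P(A) = 0.19

Bayes' rule in odds form gives O(A|E) = O(A)·[P(E|A)/P(E|¬A)], hence O(A) = O(A|E)/LR.
Posterior odds = 0.302/(1−0.302) = 0.4327. LR = 0.61/0.33 = 1.8485.
Prior odds = 0.4327/1.8485 = 0.2341, so P(A) = 0.2341/(1+0.2341) ≈ 0.19.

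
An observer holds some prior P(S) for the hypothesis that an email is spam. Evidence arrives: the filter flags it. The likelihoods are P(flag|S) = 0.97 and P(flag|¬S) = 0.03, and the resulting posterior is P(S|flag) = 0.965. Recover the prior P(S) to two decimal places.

In odds form, posterior odds = prior odds × likelihood ratio, so prior odds = posterior odds ÷ LR.
Posterior odds = 0.965/(1−0.965) = 27.5714. LR = 0.97/0.03 = 32.3333.
Prior odds = 27.5714/32.3333 = 0.8527, so P(S) = 0.8527/(1+0.8527) ≈ 0.46.

P(S) = 0.46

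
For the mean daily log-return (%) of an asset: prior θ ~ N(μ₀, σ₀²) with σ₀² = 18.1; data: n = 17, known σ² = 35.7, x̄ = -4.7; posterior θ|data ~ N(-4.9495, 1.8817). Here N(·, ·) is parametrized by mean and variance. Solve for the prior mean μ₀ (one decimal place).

With known observation variance, the Normal–Normal posterior has precision τ_n = τ₀ + n/σ² and mean μ_n = (τ₀μ₀ + (n/σ²)x̄)/τ_n.
Here τ₀ = 1/18.1 = 0.055249 and τ_data = 17/35.7 = 0.476190, so τ_n = 0.531439.
Rearranging for μ₀: μ₀ = (μ_n·τ_n − τ_data·x̄)/τ₀ = (-4.9495·0.531439 − 0.476190·-4.7) / 0.055249 = -0.392264/0.055249 ≈ -7.1.

μ₀ = -7.1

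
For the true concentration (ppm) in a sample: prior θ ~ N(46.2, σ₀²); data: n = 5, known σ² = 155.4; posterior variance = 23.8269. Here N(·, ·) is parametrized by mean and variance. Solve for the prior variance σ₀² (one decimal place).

For the Normal–Normal model with known σ², precisions add: τ_n = τ₀ + n/σ².
So 1/σ₀² = 1/23.8269 − 5/155.4 = 0.041969 − 0.032175 = 0.009794.
Hence σ₀² = 1/0.009794 ≈ 102.1.

σ₀² = 102.1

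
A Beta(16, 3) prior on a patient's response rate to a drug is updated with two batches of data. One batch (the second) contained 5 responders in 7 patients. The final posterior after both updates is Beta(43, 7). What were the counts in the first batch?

Sequential conjugate updates are equivalent to a single update on the pooled data, so total successes = posterior α − prior α and total failures = posterior β − prior β.
Total across both batches: 43−16=27 responders, 7−3=4 non-responders.
Subtract the second batch: 27−5=22 responders and 4−2=2 non-responders.

22 responders and 2 non-responders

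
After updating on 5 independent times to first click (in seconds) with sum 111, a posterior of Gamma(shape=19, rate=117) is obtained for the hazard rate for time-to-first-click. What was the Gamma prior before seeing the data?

Gamma–exponential conjugacy: posterior shape = α + n, posterior rate = β + Σtᵢ.
So α = 19 − 5 = 14 and β = 117 − 111 = 6.

Gamma(shape=14, rate=6)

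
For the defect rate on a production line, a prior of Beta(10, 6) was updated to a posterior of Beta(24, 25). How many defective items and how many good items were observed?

14 defective items and 19 good items

A Beta(α, β) prior with s successes and f failures in binomial data gives a Beta(α+s, β+f) posterior.
So s = 24 − 10 = 14 and f = 25 − 6 = 19.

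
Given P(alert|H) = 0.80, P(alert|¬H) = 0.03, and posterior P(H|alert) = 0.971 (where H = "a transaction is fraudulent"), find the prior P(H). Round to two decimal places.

P(H) = 0.56

Bayes' rule in odds form gives O(H|E) = O(H)·[P(E|H)/P(E|¬H)], hence O(H) = O(H|E)/LR.
Posterior odds = 0.971/(1−0.971) = 33.4828. LR = 0.80/0.03 = 26.6667.
Prior odds = 33.4828/26.6667 = 1.2556, so P(H) = 1.2556/(1+1.2556) ≈ 0.56.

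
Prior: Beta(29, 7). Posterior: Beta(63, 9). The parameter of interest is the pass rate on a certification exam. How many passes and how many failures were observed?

34 passes and 2 failures

Under Beta–binomial conjugacy the posterior parameters are (α+s, β+f).
Match parameters: s=63−29=34, f=9−7=2.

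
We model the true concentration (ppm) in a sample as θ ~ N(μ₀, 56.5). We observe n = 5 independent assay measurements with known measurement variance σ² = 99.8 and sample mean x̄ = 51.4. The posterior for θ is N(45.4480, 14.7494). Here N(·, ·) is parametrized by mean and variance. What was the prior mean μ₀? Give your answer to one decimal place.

μ₀ = 28.6

The posterior mean is a precision-weighted average: μ_n = (τ₀μ₀ + τ_data·x̄)/(τ₀+τ_data), with τ₀=1/σ₀² and τ_data=n/σ².
Here τ₀ = 1/56.5 = 0.017699 and τ_data = 5/99.8 = 0.050100, so τ_n = 0.067799.
Rearranging for μ₀: μ₀ = (μ_n·τ_n − τ_data·x̄)/τ₀ = (45.4480·0.067799 − 0.050100·51.4) / 0.017699 = 0.506189/0.017699 ≈ 28.6.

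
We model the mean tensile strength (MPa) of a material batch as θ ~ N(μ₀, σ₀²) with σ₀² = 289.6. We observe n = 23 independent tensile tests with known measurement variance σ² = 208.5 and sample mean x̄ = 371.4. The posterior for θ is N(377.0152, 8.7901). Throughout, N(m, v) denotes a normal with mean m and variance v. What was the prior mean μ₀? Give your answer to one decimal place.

The posterior mean is a precision-weighted average: μ_n = (τ₀μ₀ + τ_data·x̄)/(τ₀+τ_data), with τ₀=1/σ₀² and τ_data=n/σ².
Here τ₀ = 1/289.6 = 0.003453 and τ_data = 23/208.5 = 0.110312, so τ_n = 0.113765.
Rearranging for μ₀: μ₀ = (μ_n·τ_n − τ_data·x̄)/τ₀ = (377.0152·0.113765 − 0.110312·371.4) / 0.003453 = 1.921257/0.003453 ≈ 556.4.

μ₀ = 556.4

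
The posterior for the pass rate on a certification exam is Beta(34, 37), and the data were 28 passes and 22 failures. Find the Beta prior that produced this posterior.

A Beta(α, β) prior with s successes and f failures in binomial data gives a Beta(α+s, β+f) posterior.
Subtract the data counts: 34−28=6, 37−22=15.

Beta(6, 15)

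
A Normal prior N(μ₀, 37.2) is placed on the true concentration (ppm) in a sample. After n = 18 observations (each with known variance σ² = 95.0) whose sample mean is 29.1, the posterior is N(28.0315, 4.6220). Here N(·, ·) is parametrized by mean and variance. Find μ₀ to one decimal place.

The posterior mean is a precision-weighted average: μ_n = (τ₀μ₀ + τ_data·x̄)/(τ₀+τ_data), with τ₀=1/σ₀² and τ_data=n/σ².
Here τ₀ = 1/37.2 = 0.026882 and τ_data = 18/95.0 = 0.189474, so τ_n = 0.216356.
Rearranging for μ₀: μ₀ = (μ_n·τ_n − τ_data·x̄)/τ₀ = (28.0315·0.216356 − 0.189474·29.1) / 0.026882 = 0.551090/0.026882 ≈ 20.5.

μ₀ = 20.5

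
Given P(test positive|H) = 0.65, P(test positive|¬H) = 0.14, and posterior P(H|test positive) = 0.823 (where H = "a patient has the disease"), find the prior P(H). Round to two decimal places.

Bayes' rule in odds form gives O(H|E) = O(H)·[P(E|H)/P(E|¬H)], hence O(H) = O(H|E)/LR.
Posterior odds = 0.823/(1−0.823) = 4.6497. LR = 0.65/0.14 = 4.6429.
Prior odds = 4.6497/4.6429 = 1.0015, so P(H) = 1.0015/(1+1.0015) ≈ 0.50.

P(H) = 0.50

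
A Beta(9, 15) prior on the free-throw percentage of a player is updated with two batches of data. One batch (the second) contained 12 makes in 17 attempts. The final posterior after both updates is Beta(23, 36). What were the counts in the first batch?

Because Beta–binomial updating is additive in the counts, the combined data contributed (α_post−α_prior, β_post−β_prior) successes and failures.
Total across both batches: 23−9=14 makes, 36−15=21 misses.
Subtract the second batch: 14−12=2 makes and 21−5=16 misses.

2 makes and 16 misses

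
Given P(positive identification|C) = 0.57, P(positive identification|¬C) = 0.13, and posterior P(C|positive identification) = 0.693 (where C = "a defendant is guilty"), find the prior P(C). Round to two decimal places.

In odds form, posterior odds = prior odds × likelihood ratio, so prior odds = posterior odds ÷ LR.
Posterior odds = 0.693/(1−0.693) = 2.2573. LR = 0.57/0.13 = 4.3846.
Prior odds = 2.2573/4.3846 = 0.5148, so P(C) = 0.5148/(1+0.5148) ≈ 0.34.

P(C) = 0.34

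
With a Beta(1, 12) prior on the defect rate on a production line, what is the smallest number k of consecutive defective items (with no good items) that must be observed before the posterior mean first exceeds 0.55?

After k defective items and 0 good items the posterior is Beta(1+k, 12), with mean (1+k)/(1+12+k).
Set (1+k)/(13+k) > 0.55 and solve: k > (0.55·13 − 1)/(1 − 0.55) = 13.667.
The smallest integer exceeding 13.667 is 14.

k = 14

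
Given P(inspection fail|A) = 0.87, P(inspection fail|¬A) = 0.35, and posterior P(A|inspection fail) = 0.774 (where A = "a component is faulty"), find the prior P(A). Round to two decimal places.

P(A) = 0.58

Bayes' rule in odds form gives O(A|E) = O(A)·[P(E|A)/P(E|¬A)], hence O(A) = O(A|E)/LR.
Posterior odds = 0.774/(1−0.774) = 3.4248. LR = 0.87/0.35 = 2.4857.
Prior odds = 3.4248/2.4857 = 1.3778, so P(A) = 1.3778/(1+1.3778) ≈ 0.58.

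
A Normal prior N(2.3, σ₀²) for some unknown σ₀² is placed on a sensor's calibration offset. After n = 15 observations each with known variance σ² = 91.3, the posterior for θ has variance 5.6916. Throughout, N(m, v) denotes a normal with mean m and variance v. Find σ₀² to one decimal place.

σ₀² = 87.7

For the Normal–Normal model with known σ², precisions add: τ_n = τ₀ + n/σ².
So 1/σ₀² = 1/5.6916 − 15/91.3 = 0.175698 − 0.164294 = 0.011404.
Hence σ₀² = 1/0.011404 ≈ 87.7.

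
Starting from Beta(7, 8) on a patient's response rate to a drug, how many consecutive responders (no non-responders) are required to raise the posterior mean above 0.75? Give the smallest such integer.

After k responders and 0 non-responders the posterior is Beta(7+k, 8), with mean (7+k)/(7+8+k).
Set (7+k)/(15+k) > 0.75 and solve: k > (0.75·15 − 7)/(1 − 0.75) = 17.000.
The smallest integer exceeding 17.000 is 18, and checking k=18: (25)/(33) = 0.7576 > 0.75.

k = 18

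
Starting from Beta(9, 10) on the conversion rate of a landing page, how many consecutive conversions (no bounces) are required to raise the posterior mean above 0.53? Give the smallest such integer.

k = 3

After k conversions and 0 bounces the posterior is Beta(9+k, 10), with mean (9+k)/(9+10+k).
Set (9+k)/(19+k) > 0.53 and solve: k > (0.53·19 − 9)/(1 − 0.53) = 2.277.
The smallest integer exceeding 2.277 is 3.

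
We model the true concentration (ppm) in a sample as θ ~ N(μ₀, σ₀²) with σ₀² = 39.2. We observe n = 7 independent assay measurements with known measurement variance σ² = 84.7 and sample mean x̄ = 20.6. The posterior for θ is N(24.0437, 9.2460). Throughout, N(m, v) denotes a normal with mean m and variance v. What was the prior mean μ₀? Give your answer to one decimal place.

The posterior mean is a precision-weighted average: μ_n = (τ₀μ₀ + τ_data·x̄)/(τ₀+τ_data), with τ₀=1/σ₀² and τ_data=n/σ².
Here τ₀ = 1/39.2 = 0.025510 and τ_data = 7/84.7 = 0.082645, so τ_n = 0.108155.
Rearranging for μ₀: μ₀ = (μ_n·τ_n − τ_data·x̄)/τ₀ = (24.0437·0.108155 − 0.082645·20.6) / 0.025510 = 0.897959/0.025510 ≈ 35.2.

μ₀ = 35.2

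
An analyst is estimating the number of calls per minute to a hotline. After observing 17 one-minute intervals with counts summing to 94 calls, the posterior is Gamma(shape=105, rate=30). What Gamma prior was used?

Gamma–Poisson conjugacy: posterior shape = α + Σxᵢ, posterior rate = β + n.
So α = 105 − 94 = 11 and β = 30 − 17 = 13.

Gamma(shape=11, rate=13)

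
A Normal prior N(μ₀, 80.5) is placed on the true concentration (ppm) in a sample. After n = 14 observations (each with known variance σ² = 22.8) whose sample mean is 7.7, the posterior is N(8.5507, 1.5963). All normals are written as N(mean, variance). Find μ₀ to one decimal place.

With known observation variance, the Normal–Normal posterior has precision τ_n = τ₀ + n/σ² and mean μ_n = (τ₀μ₀ + (n/σ²)x̄)/τ_n.
Here τ₀ = 1/80.5 = 0.012422 and τ_data = 14/22.8 = 0.614035, so τ_n = 0.626457.
Rearranging for μ₀: μ₀ = (μ_n·τ_n − τ_data·x̄)/τ₀ = (8.5507·0.626457 − 0.614035·7.7) / 0.012422 = 0.628576/0.012422 ≈ 50.6.

μ₀ = 50.6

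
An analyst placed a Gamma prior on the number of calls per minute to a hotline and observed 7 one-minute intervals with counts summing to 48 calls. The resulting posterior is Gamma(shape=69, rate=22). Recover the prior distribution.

A Gamma(α, β) prior (rate parametrization) on a Poisson rate with n observations summing to S gives posterior Gamma(α+S, β+n).
So α = 69 − 48 = 21 and β = 22 − 7 = 15.

Gamma(shape=21, rate=15)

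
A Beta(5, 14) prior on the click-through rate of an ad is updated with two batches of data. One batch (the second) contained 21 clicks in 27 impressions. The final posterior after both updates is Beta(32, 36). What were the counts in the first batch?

Because Beta–binomial updating is additive in the counts, the combined data contributed (α_post−α_prior, β_post−β_prior) successes and failures.
Total across both batches: 32−5=27 clicks, 36−14=22 non-clicks.
Subtract the second batch: 27−21=6 clicks and 22−6=16 non-clicks.

6 clicks and 16 non-clicks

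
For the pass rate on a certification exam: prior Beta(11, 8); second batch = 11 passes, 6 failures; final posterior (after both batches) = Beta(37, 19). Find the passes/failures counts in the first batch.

Because Beta–binomial updating is additive in the counts, the combined data contributed (α_post−α_prior, β_post−β_prior) successes and failures.
Total across both batches: 37−11=26 passes, 19−8=11 failures.
Subtract the second batch: 26−11=15 passes and 11−6=5 failures.

15 passes and 5 failures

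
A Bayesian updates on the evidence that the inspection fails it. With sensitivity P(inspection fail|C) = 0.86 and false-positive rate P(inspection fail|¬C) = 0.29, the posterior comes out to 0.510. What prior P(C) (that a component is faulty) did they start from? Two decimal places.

Bayes' rule in odds form gives O(C|E) = O(C)·[P(E|C)/P(E|¬C)], hence O(C) = O(C|E)/LR.
Posterior odds = 0.510/(1−0.510) = 1.0408. LR = 0.86/0.29 = 2.9655.
Prior odds = 1.0408/2.9655 = 0.3510, so P(C) = 0.3510/(1+0.3510) ≈ 0.26.

P(C) = 0.26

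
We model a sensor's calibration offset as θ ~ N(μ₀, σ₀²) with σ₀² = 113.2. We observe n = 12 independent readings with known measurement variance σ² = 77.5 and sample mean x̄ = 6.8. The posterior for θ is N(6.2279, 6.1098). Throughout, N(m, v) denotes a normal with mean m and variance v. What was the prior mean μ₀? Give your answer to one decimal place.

With known observation variance, the Normal–Normal posterior has precision τ_n = τ₀ + n/σ² and mean μ_n = (τ₀μ₀ + (n/σ²)x̄)/τ_n.
Here τ₀ = 1/113.2 = 0.008834 and τ_data = 12/77.5 = 0.154839, so τ_n = 0.163673.
Rearranging for μ₀: μ₀ = (μ_n·τ_n − τ_data·x̄)/τ₀ = (6.2279·0.163673 − 0.154839·6.8) / 0.008834 = -0.033566/0.008834 ≈ -3.8.

μ₀ = -3.8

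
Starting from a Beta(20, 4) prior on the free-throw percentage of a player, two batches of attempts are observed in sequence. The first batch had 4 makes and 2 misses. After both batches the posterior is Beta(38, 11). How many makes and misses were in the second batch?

14 makes and 5 misses

Because Beta–binomial updating is additive in the counts, the combined data contributed (α_post−α_prior, β_post−β_prior) successes and failures.
Total across both batches: 38−20=18 makes, 11−4=7 misses.
Subtract the first batch: 18−4=14 makes and 7−2=5 misses.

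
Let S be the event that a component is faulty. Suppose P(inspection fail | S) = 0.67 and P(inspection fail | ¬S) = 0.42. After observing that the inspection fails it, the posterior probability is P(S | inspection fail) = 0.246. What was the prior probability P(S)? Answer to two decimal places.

P(S) = 0.17

Bayes' rule in odds form gives O(S|E) = O(S)·[P(E|S)/P(E|¬S)], hence O(S) = O(S|E)/LR.
Posterior odds = 0.246/(1−0.246) = 0.3263. LR = 0.67/0.42 = 1.5952.
Prior odds = 0.3263/1.5952 = 0.2046, so P(S) = 0.2046/(1+0.2046) ≈ 0.17.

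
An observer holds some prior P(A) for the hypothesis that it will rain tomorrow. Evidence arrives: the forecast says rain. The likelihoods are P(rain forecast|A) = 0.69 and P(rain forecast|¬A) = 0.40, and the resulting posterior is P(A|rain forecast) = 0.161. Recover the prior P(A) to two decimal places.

P(A) = 0.10

In odds form, posterior odds = prior odds × likelihood ratio, so prior odds = posterior odds ÷ LR.
Posterior odds = 0.161/(1−0.161) = 0.1919. LR = 0.69/0.40 = 1.7250.
Prior odds = 0.1919/1.7250 = 0.1112, so P(A) = 0.1112/(1+0.1112) ≈ 0.10.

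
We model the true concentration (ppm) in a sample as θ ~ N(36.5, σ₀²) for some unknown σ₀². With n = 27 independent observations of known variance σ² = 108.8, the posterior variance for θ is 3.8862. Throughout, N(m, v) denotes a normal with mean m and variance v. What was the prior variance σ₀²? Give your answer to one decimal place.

σ₀² = 109.2

For the Normal–Normal model with known σ², precisions add: τ_n = τ₀ + n/σ².
So 1/σ₀² = 1/3.8862 − 27/108.8 = 0.257321 − 0.248162 = 0.009159.
Hence σ₀² = 1/0.009159 ≈ 109.2.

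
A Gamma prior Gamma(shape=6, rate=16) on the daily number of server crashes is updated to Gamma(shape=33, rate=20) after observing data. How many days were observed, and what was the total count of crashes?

Gamma–Poisson conjugacy: posterior shape = α + Σxᵢ, posterior rate = β + n.
Matching: Σxᵢ = 33 − 6 = 27 and n = 20 − 16 = 4.

n = 4 days with total 27 crashes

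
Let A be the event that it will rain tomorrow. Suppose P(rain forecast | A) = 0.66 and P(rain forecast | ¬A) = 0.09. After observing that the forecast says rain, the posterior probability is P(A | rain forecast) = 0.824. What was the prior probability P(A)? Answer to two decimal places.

Bayes' rule in odds form gives O(A|E) = O(A)·[P(E|A)/P(E|¬A)], hence O(A) = O(A|E)/LR.
Posterior odds = 0.824/(1−0.824) = 4.6818. LR = 0.66/0.09 = 7.3333.
Prior odds = 4.6818/7.3333 = 0.6384, so P(A) = 0.6384/(1+0.6384) ≈ 0.39.

P(A) = 0.39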